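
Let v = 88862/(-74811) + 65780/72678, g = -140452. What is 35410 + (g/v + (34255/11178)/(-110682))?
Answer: 1081346639887294123031/2031927944793516 ≈ 5.3218e+5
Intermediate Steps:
v = -85402492/302061881 (v = 88862*(-1/74811) + 65780*(1/72678) = -88862/74811 + 32890/36339 = -85402492/302061881 ≈ -0.28273)
35410 + (g/v + (34255/11178)/(-110682)) = 35410 + (-140452/(-85402492/302061881) + (34255/11178)/(-110682)) = 35410 + (-140452*(-302061881/85402492) + (34255*(1/11178))*(-1/110682)) = 35410 + (10606298827553/21350623 + (34255/11178)*(-1/110682)) = 35410 + (10606298827553/21350623 - 2635/95169492) = 35410 + 1009396071362155721471/2031927944793516 = 1081346639887294123031/2031927944793516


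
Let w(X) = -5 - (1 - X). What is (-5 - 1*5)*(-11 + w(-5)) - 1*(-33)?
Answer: 253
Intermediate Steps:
w(X) = -6 + X (w(X) = -5 + (-1 + X) = -6 + X)
(-5 - 1*5)*(-11 + w(-5)) - 1*(-33) = (-5 - 1*5)*(-11 + (-6 - 5)) - 1*(-33) = (-5 - 5)*(-11 - 11) + 33 = -10*(-22) + 33 = 220 + 33 = 253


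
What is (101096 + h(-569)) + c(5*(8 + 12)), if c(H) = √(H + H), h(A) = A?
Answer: 100527 + 10*√2 ≈ 1.0054e+5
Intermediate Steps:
c(H) = √2*√H (c(H) = √(2*H) = √2*√H)
(101096 + h(-569)) + c(5*(8 + 12)) = (101096 - 569) + √2*√(5*(8 + 12)) = 100527 + √2*√(5*20) = 100527 + √2*√100 = 100527 + √2*10 = 100527 + 10*√2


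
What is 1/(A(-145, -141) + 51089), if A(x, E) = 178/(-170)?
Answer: 85/4342476 ≈ 1.9574e-5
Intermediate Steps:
A(x, E) = -89/85 (A(x, E) = 178*(-1/170) = -89/85)
1/(A(-145, -141) + 51089) = 1/(-89/85 + 51089) = 1/(4342476/85) = 85/4342476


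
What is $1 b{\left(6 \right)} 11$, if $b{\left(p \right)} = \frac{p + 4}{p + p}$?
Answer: $\frac{55}{6} \approx 9.1667$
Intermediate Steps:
$b{\left(p \right)} = \frac{4 + p}{2 p}$
$1 b{\left(6 \right)} 11 = 1 \frac{4 + 6}{2 \cdot 6} \cdot 11 = 1 \cdot \frac{1}{2} \cdot \frac{1}{6} \cdot 10 \cdot 11 = 1 \cdot \frac{5}{6} \cdot 11 = \frac{5}{6} \cdot 11 = \frac{55}{6}$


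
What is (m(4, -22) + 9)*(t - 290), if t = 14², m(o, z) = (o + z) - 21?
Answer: 2820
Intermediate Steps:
m(o, z) = -21 + o + z
t = 196
(m(4, -22) + 9)*(t - 290) = ((-21 + 4 - 22) + 9)*(196 - 290) = (-39 + 9)*(-94) = -30*(-94) = 2820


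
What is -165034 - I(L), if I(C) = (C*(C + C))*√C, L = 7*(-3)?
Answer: -165034 - 882*I*√21 ≈ -1.6503e+5 - 4041.8*I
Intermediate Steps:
L = -21
I(C) = 2*C^(5/2) (I(C) = (C*(2*C))*√C = (2*C²)*√C = 2*C^(5/2))
-165034 - I(L) = -165034 - 2*(-21)^(5/2) = -165034 - 2*441*I*√21 = -165034 - 882*I*√21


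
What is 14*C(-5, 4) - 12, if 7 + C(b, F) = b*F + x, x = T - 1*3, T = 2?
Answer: -404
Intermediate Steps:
x = -1 (x = 2 - 1*3 = 2 - 3 = -1)
C(b, F) = -8 + F*b (C(b, F) = -7 + (b*F - 1) = -7 + (F*b - 1) = -7 + (-1 + F*b) = -8 + F*b)
14*C(-5, 4) - 12 = 14*(-8 + 4*(-5)) - 12 = 14*(-8 - 20) - 12 = 14*(-28) - 12 = -392 - 12 = -404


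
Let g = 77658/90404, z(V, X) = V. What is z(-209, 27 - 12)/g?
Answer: -9447218/38829 ≈ -243.30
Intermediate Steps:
g = 38829/45202 (g = 77658*(1/90404) = 38829/45202 ≈ 0.85901)
z(-209, 27 - 12)/g = -209/38829/45202 = -209*45202/38829 = -9447218/38829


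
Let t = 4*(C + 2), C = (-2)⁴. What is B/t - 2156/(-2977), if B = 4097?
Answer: 12352001/214344 ≈ 57.627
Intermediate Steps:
C = 16
t = 72 (t = 4*(16 + 2) = 4*18 = 72)
B/t - 2156/(-2977) = 4097/72 - 2156/(-2977) = 4097*(1/72) - 2156*(-1/2977) = 4097/72 + 2156/2977 = 12352001/214344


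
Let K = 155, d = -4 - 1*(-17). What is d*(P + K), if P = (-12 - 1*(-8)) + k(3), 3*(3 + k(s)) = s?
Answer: 1937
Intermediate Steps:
k(s) = -3 + s/3
d = 13 (d = -4 + 17 = 13)
P = -6 (P = (-12 - 1*(-8)) + (-3 + (1/3)*3) = (-12 + 8) + (-3 + 1) = -4 - 2 = -6)
d*(P + K) = 13*(-6 + 155) = 13*149 = 1937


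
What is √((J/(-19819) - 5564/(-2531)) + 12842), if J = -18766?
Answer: 10*√323211484418293498/50161889 ≈ 113.34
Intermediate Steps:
√((J/(-19819) - 5564/(-2531)) + 12842) = √((-18766/(-19819) - 5564/(-2531)) + 12842) = √((-18766*(-1/19819) - 5564*(-1/2531)) + 12842) = √((18766/19819 + 5564/2531) + 12842) = √(157769662/50161889 + 12842) = √(644336748200/50161889) = 10*√323211484418293498/50161889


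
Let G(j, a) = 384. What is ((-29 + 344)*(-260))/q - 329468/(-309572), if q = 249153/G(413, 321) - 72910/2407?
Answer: -49670913178219/378176483099 ≈ -131.34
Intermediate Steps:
q = 190571277/308096 (q = 249153/384 - 72910/2407 = 249153*(1/384) - 72910*1/2407 = 83051/128 - 72910/2407 = 190571277/308096 ≈ 618.54)
((-29 + 344)*(-260))/q - 329468/(-309572) = ((-29 + 344)*(-260))/(190571277/308096) - 329468/(-309572) = (315*(-260))*(308096/190571277) - 329468*(-1/309572) = -81900*308096/190571277 + 82367/77393 = -647001600/4886443 + 82367/77393 = -49670913178219/378176483099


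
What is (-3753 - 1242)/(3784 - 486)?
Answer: -4995/3298 ≈ -1.5146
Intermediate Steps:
(-3753 - 1242)/(3784 - 486) = -4995/3298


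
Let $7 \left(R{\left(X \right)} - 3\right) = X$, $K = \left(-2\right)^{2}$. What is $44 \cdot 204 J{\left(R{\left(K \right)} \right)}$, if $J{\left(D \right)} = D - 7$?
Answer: $- \frac{215424}{7} \approx -30775.0$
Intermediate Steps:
$K = 4$
$R{\left(X \right)} = 3 + \frac{X}{7}$
$J{\left(D \right)} = -7 + D$
$44 \cdot 204 J{\left(R{\left(K \right)} \right)} = 44 \cdot 204 \left(-7 + \left(3 + \frac{1}{7} \cdot 4\right)\right) = 8976 \left(-7 + \left(3 + \frac{4}{7}\right)\right) = 8976 \left(-7 + \frac{25}{7}\right) = 8976 \left(- \frac{24}{7}\right) = - \frac{215424}{7}$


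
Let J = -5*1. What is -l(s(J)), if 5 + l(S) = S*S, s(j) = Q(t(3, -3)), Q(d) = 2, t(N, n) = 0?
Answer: 1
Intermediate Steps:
J = -5
s(j) = 2
l(S) = -5 + S**2 (l(S) = -5 + S*S = -5 + S**2)
-l(s(J)) = -(-5 + 2**2) = -(-5 + 4) = -1*(-1) = 1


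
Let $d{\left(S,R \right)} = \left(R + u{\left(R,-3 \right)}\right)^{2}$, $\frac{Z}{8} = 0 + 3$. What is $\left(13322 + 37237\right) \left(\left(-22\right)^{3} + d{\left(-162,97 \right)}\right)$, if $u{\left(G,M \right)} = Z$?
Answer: $201882087$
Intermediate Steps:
$Z = 24$ ($Z = 8 \left(0 + 3\right) = 8 \cdot 3 = 24$)
$u{\left(G,M \right)} = 24$
$d{\left(S,R \right)} = \left(24 + R\right)^{2}$ ($d{\left(S,R \right)} = \left(R + 24\right)^{2} = \left(24 + R\right)^{2}$)
$\left(13322 + 37237\right) \left(\left(-22\right)^{3} + d{\left(-162,97 \right)}\right) = \left(13322 + 37237\right) \left(\left(-22\right)^{3} + \left(24 + 97\right)^{2}\right) = 50559 \left(-10648 + 121^{2}\right) = 50559 \left(-10648 + 14641\right) = 50559 \cdot 3993 = 201882087$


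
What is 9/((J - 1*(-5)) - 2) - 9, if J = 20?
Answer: -198/23 ≈ -8.6087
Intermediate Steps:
9/((J - 1*(-5)) - 2) - 9 = 9/((20 - 1*(-5)) - 2) - 9 = 9/((20 + 5) - 2) - 9 = 9/(25 - 2) - 9 = 9/23 - 9 = -198/23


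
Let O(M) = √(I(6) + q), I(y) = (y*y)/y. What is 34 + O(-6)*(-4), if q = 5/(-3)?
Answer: 34 - 4*√39/3 ≈ 25.673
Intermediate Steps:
I(y) = y (I(y) = y²/y = y)
q = -5/3 (q = 5*(-⅓) = -5/3 ≈ -1.6667)
O(M) = √39/3 (O(M) = √(6 - 5/3) = √(13/3) = √39/3)
34 + O(-6)*(-4) = 34 + (√39/3)*(-4) = 34 - 4*√39/3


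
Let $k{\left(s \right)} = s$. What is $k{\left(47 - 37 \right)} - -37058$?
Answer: $37068$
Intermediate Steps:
$k{\left(47 - 37 \right)} - -37058 = \left(47 - 37\right) - -37058 = \left(47 - 37\right) + 37058 = 10 + 37058 = 37068$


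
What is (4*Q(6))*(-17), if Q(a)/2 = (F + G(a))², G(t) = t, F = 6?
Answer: -19584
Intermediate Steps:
Q(a) = 2*(6 + a)²
(4*Q(6))*(-17) = (4*(2*(6 + 6)²))*(-17) = (4*(2*12²))*(-17) = (4*(2*144))*(-17) = (4*288)*(-17) = 1152*(-17) = -19584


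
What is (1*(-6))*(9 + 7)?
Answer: -96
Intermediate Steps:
(1*(-6))*(9 + 7) = -6*16 = -96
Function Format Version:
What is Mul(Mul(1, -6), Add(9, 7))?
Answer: -96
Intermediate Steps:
Mul(Mul(1, -6), Add(9, 7)) = Mul(-6, 16) = -96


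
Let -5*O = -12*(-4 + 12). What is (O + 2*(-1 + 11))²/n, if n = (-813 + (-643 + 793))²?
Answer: 38416/10989225 ≈ 0.0034958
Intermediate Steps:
O = 96/5 (O = -(-12)*(-4 + 12)/5 = -(-12)*8/5 = -⅕*(-96) = 96/5 ≈ 19.200)
n = 439569 (n = (-813 + 150)² = (-663)² = 439569)
(O + 2*(-1 + 11))²/n = (96/5 + 2*(-1 + 11))²/439569 = (96/5 + 2*10)²*(1/439569) = (96/5 + 20)²*(1/439569) = (196/5)²*(1/439569) = (38416/25)*(1/439569) = 38416/10989225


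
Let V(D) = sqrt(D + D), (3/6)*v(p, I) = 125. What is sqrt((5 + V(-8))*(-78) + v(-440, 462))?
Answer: 2*sqrt(-35 - 78*I) ≈ 10.049 - 15.524*I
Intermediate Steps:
v(p, I) = 250 (v(p, I) = 2*125 = 250)
V(D) = sqrt(2)*sqrt(D) (V(D) = sqrt(2*D) = sqrt(2)*sqrt(D))
sqrt((5 + V(-8))*(-78) + v(-440, 462)) = sqrt((5 + sqrt(2)*sqrt(-8))*(-78) + 250) = sqrt((5 + sqrt(2)*(2*I*sqrt(2)))*(-78) + 250) = sqrt((5 + 4*I)*(-78) + 250) = sqrt((-390 - 312*I) + 250) = sqrt(-140 - 312*I)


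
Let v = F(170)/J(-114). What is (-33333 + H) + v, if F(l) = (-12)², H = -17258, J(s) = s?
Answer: -961253/19 ≈ -50592.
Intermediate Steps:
F(l) = 144
v = -24/19 (v = 144/(-114) = 144*(-1/114) = -24/19 ≈ -1.2632)
(-33333 + H) + v = (-33333 - 17258) - 24/19 = -50591 - 24/19 = -961253/19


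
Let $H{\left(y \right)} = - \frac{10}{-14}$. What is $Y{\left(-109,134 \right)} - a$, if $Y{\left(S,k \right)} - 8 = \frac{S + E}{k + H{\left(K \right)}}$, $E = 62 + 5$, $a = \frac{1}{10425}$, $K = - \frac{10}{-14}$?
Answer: $\frac{75580307}{9830775} \approx 7.6881$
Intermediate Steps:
$K = \frac{5}{7}$ ($K = \left(-10\right) \left(- \frac{1}{14}\right) = \frac{5}{7} \approx 0.71429$)
$H{\left(y \right)} = \frac{5}{7}$ ($H{\left(y \right)} = \left(-10\right) \left(- \frac{1}{14}\right) = \frac{5}{7}$)
$a = \frac{1}{10425} \approx 9.5923 \cdot 10^{-5}$
$E = 67$
$Y{\left(S,k \right)} = 8 + \frac{67 + S}{\frac{5}{7} + k}$ ($Y{\left(S,k \right)} = 8 + \frac{S + 67}{k + \frac{5}{7}} = 8 + \frac{67 + S}{\frac{5}{7} + k}$)
$Y{\left(-109,134 \right)} - a = \frac{509 + 7 \left(-109\right) + 56 \cdot 134}{5 + 7 \cdot 134} - \frac{1}{10425} = \frac{509 - 763 + 7504}{5 + 938} - \frac{1}{10425} = \frac{1}{943} \cdot 7250 - \frac{1}{10425} = \frac{7250}{943} - \frac{1}{10425} = \frac{75580307}{9830775}$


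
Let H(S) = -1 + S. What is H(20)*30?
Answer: 570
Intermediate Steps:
H(20)*30 = (-1 + 20)*30 = 19*30 = 570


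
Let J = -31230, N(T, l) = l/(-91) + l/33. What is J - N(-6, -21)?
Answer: -4465832/143 ≈ -31230.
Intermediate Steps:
N(T, l) = 58*l/3003 (N(T, l) = l*(-1/91) + l*(1/33) = -l/91 + l/33 = 58*l/3003)
J - N(-6, -21) = -31230 - 58*(-21)/3003 = -31230 - 1*(-58/143) = -31230 + 58/143 = -4465832/143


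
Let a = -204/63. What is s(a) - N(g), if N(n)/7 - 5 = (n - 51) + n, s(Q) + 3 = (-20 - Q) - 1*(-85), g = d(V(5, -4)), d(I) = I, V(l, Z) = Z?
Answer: 9308/21 ≈ 443.24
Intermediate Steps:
g = -4
a = -68/21 (a = -204*1/63 = -68/21 ≈ -3.2381)
s(Q) = 62 - Q (s(Q) = -3 + ((-20 - Q) - 1*(-85)) = -3 + ((-20 - Q) + 85) = -3 + (65 - Q) = 62 - Q)
N(n) = -322 + 14*n (N(n) = 35 + 7*((n - 51) + n) = 35 + 7*((-51 + n) + n) = 35 + 7*(-51 + 2*n) = 35 + (-357 + 14*n) = -322 + 14*n)
s(a) - N(g) = (62 - 1*(-68/21)) - (-322 + 14*(-4)) = (62 + 68/21) - (-322 - 56) = 1370/21 - 1*(-378) = 1370/21 + 378 = 9308/21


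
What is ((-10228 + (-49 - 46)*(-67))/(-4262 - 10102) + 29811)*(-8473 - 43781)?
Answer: -1243090921501/798 ≈ -1.5578e+9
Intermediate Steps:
((-10228 + (-49 - 46)*(-67))/(-4262 - 10102) + 29811)*(-8473 - 43781) = ((-10228 - 95*(-67))/(-14364) + 29811)*(-52254) = ((-10228 + 6365)*(-1/14364) + 29811)*(-52254) = (-3863*(-1/14364) + 29811)*(-52254) = (3863/14364 + 29811)*(-52254) = (428209067/14364)*(-52254) = -1243090921501/798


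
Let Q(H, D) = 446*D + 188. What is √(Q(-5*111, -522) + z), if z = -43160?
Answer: 2*I*√68946 ≈ 525.15*I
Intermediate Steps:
Q(H, D) = 188 + 446*D
√(Q(-5*111, -522) + z) = √((188 + 446*(-522)) - 43160) = √((188 - 232812) - 43160) = √(-232624 - 43160) = √(-275784) = 2*I*√68946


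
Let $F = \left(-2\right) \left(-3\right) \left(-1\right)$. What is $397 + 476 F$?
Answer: $-2459$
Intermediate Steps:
$F = -6$ ($F = 6 \left(-1\right) = -6$)
$397 + 476 F = 397 + 476 \left(-6\right) = 397 - 2856 = -2459$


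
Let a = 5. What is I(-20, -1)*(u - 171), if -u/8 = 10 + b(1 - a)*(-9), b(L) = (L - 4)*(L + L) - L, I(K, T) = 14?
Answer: 65030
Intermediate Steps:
b(L) = -L + 2*L*(-4 + L) (b(L) = (-4 + L)*(2*L) - L = 2*L*(-4 + L) - L = -L + 2*L*(-4 + L))
u = 4816 (u = -8*(10 + ((1 - 1*5)*(-9 + 2*(1 - 1*5)))*(-9)) = -8*(10 + ((1 - 5)*(-9 + 2*(1 - 5)))*(-9)) = -8*(10 - 4*(-9 + 2*(-4))*(-9)) = -8*(10 - 4*(-9 - 8)*(-9)) = -8*(10 - 4*(-17)*(-9)) = -8*(10 + 68*(-9)) = -8*(10 - 612) = -8*(-602) = 4816)
I(-20, -1)*(u - 171) = 14*(4816 - 171) = 14*4645 = 65030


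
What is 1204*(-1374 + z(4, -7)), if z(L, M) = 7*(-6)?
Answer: -1704864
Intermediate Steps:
z(L, M) = -42
1204*(-1374 + z(4, -7)) = 1204*(-1374 - 42) = 1204*(-1416) = -1704864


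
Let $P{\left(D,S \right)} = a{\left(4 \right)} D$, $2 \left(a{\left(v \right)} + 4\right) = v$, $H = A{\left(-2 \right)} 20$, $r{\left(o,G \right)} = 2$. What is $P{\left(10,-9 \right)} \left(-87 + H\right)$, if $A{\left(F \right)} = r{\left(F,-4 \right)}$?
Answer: $940$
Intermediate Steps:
$A{\left(F \right)} = 2$
$H = 40$ ($H = 2 \cdot 20 = 40$)
$a{\left(v \right)} = -4 + \frac{v}{2}$
$P{\left(D,S \right)} = - 2 D$ ($P{\left(D,S \right)} = \left(-4 + \frac{1}{2} \cdot 4\right) D = \left(-4 + 2\right) D = - 2 D$)
$P{\left(10,-9 \right)} \left(-87 + H\right) = \left(-2\right) 10 \left(-87 + 40\right) = \left(-20\right) \left(-47\right) = 940$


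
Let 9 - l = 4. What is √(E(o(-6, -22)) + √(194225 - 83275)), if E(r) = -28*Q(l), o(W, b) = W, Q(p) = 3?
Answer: √(-84 + 5*√4438) ≈ 15.783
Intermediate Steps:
l = 5 (l = 9 - 1*4 = 9 - 4 = 5)
E(r) = -84 (E(r) = -28*3 = -84)
√(E(o(-6, -22)) + √(194225 - 83275)) = √(-84 + √(194225 - 83275)) = √(-84 + √110950) = √(-84 + 5*√4438)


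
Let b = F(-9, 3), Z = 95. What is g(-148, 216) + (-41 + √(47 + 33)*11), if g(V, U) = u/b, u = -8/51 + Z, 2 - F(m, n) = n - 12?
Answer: -18164/561 + 44*√5 ≈ 66.009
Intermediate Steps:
F(m, n) = 14 - n (F(m, n) = 2 - (n - 12) = 2 - (-12 + n) = 2 + (12 - n) = 14 - n)
b = 11 (b = 14 - 1*3 = 14 - 3 = 11)
u = 4837/51 (u = -8/51 + 95 = 4837/51 ≈ 94.843)
g(V, U) = 4837/561 (g(V, U) = (4837/51)/11 = (4837/51)*(1/11) = 4837/561)
g(-148, 216) + (-41 + √(47 + 33)*11) = 4837/561 + (-41 + √(47 + 33)*11) = 4837/561 + (-41 + √80*11) = 4837/561 + (-41 + (4*√5)*11) = 4837/561 + (-41 + 44*√5) = -18164/561 + 44*√5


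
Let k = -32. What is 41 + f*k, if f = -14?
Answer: 489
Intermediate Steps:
41 + f*k = 41 - 14*(-32) = 41 + 448 = 489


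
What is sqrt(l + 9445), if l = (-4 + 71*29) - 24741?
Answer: I*sqrt(13241) ≈ 115.07*I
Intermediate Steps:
l = -22686 (l = (-4 + 2059) - 24741 = 2055 - 24741 = -22686)
sqrt(l + 9445) = sqrt(-22686 + 9445) = sqrt(-13241) = I*sqrt(13241)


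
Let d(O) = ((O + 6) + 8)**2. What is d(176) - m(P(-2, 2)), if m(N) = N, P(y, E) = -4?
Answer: 36104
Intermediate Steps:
d(O) = (14 + O)**2 (d(O) = ((6 + O) + 8)**2 = (14 + O)**2)
d(176) - m(P(-2, 2)) = (14 + 176)**2 - 1*(-4) = 190**2 + 4 = 36100 + 4 = 36104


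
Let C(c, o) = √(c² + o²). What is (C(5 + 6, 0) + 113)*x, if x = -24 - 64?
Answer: -10912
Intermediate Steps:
x = -88
(C(5 + 6, 0) + 113)*x = (√((5 + 6)² + 0²) + 113)*(-88) = (√(11² + 0) + 113)*(-88) = (√(121 + 0) + 113)*(-88) = (√121 + 113)*(-88) = (11 + 113)*(-88) = 124*(-88) = -10912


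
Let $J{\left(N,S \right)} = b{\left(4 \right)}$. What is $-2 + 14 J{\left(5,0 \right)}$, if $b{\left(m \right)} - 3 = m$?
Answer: $96$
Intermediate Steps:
$b{\left(m \right)} = 3 + m$
$J{\left(N,S \right)} = 7$ ($J{\left(N,S \right)} = 3 + 4 = 7$)
$-2 + 14 J{\left(5,0 \right)} = -2 + 14 \cdot 7 = -2 + 98 = 96$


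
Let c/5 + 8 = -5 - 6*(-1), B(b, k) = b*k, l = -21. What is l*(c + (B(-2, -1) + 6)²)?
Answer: -609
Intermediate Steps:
c = -35 (c = -40 + 5*(-5 - 6*(-1)) = -40 + 5*(-5 + 6) = -40 + 5*1 = -40 + 5 = -35)
l*(c + (B(-2, -1) + 6)²) = -21*(-35 + (-2*(-1) + 6)²) = -21*(-35 + (2 + 6)²) = -21*(-35 + 8²) = -21*(-35 + 64) = -21*29 = -609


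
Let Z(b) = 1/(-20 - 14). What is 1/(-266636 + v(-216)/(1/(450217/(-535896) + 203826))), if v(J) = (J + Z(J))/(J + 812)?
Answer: -10859396544/3697793707377239 ≈ -2.9367e-6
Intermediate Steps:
Z(b) = -1/34 (Z(b) = 1/(-34) = -1/34)
v(J) = (-1/34 + J)/(812 + J) (v(J) = (J - 1/34)/(J + 812) = (-1/34 + J)/(812 + J))
1/(-266636 + v(-216)/(1/(450217/(-535896) + 203826))) = 1/(-266636 + ((-1/34 - 216)/(812 - 216))/(1/(450217/(-535896) + 203826))) = 1/(-266636 + (-7345/34/596)/(1/(450217*(-1/535896) + 203826))) = 1/(-266636 + ((1/596)*(-7345/34))/(1/(-450217/535896 + 203826))) = 1/(-266636 - 7345/(20264*(1/(109229087879/535896)))) = 1/(-266636 - 7345/(20264*535896/109229087879)) = 1/(-266636 - 7345/20264*109229087879/535896) = 1/(-266636 - 802287650471255/10859396544) = 1/(-3697793707377239/10859396544) = -10859396544/3697793707377239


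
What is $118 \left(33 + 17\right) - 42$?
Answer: $5858$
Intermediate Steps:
$118 \left(33 + 17\right) - 42 = 118 \cdot 50 - 42 = 5900 - 42 = 5858$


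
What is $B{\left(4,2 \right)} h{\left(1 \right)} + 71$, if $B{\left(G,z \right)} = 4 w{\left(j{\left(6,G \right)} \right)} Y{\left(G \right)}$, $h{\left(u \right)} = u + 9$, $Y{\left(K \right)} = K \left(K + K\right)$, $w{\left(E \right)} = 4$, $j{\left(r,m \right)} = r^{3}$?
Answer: $5191$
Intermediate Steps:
$Y{\left(K \right)} = 2 K^{2}$ ($Y{\left(K \right)} = K 2 K = 2 K^{2}$)
$h{\left(u \right)} = 9 + u$
$B{\left(G,z \right)} = 32 G^{2}$ ($B{\left(G,z \right)} = 4 \cdot 4 \cdot 2 G^{2} = 16 \cdot 2 G^{2} = 32 G^{2}$)
$B{\left(4,2 \right)} h{\left(1 \right)} + 71 = 32 \cdot 4^{2} \left(9 + 1\right) + 71 = 32 \cdot 16 \cdot 10 + 71 = 512 \cdot 10 + 71 = 5120 + 71 = 5191$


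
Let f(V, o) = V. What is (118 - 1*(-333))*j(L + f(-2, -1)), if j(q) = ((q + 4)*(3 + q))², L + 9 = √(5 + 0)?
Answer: 2185546 - 825330*√5 ≈ 3.4005e+5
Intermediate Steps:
L = -9 + √5 (L = -9 + √(5 + 0) = -9 + √5 ≈ -6.7639)
j(q) = (3 + q)²*(4 + q)² (j(q) = ((4 + q)*(3 + q))² = ((3 + q)*(4 + q))² = (3 + q)²*(4 + q)²)
(118 - 1*(-333))*j(L + f(-2, -1)) = (118 - 1*(-333))*((3 + ((-9 + √5) - 2))²*(4 + ((-9 + √5) - 2))²) = (118 + 333)*((3 + (-11 + √5))²*(4 + (-11 + √5))²) = 451*((-8 + √5)²*(-7 + √5)²) = 451*(-8 + √5)²*(-7 + √5)²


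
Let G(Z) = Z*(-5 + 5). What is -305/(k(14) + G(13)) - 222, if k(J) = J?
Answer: -3413/14 ≈ -243.79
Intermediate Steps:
G(Z) = 0 (G(Z) = Z*0 = 0)
-305/(k(14) + G(13)) - 222 = -305/(14 + 0) - 222 = -305/14 - 222 = -3413/14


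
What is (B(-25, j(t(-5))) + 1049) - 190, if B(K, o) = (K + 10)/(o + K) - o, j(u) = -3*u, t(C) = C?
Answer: 1691/2 ≈ 845.50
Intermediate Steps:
B(K, o) = -o + (10 + K)/(K + o) (B(K, o) = (10 + K)/(K + o) - o = -o + (10 + K)/(K + o))
(B(-25, j(t(-5))) + 1049) - 190 = ((10 - 25 - (-3*(-5))² - 1*(-25)*(-3*(-5)))/(-25 - 3*(-5)) + 1049) - 190 = ((10 - 25 - 1*15² - 1*(-25)*15)/(-25 + 15) + 1049) - 190 = ((10 - 25 - 1*225 + 375)/(-10) + 1049) - 190 = (-(10 - 25 - 225 + 375)/10 + 1049) - 190 = (-⅒*135 + 1049) - 190 = (-27/2 + 1049) - 190 = 2071/2 - 190 = 1691/2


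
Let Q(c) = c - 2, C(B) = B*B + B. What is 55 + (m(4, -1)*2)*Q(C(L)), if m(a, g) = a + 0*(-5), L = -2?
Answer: 55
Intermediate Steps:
m(a, g) = a (m(a, g) = a + 0 = a)
C(B) = B + B² (C(B) = B² + B = B + B²)
Q(c) = -2 + c
55 + (m(4, -1)*2)*Q(C(L)) = 55 + (4*2)*(-2 - 2*(1 - 2)) = 55 + 8*(-2 - 2*(-1)) = 55 + 8*(-2 + 2) = 55 + 8*0 = 55 + 0 = 55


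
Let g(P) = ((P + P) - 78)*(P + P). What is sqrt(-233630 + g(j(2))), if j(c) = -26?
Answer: 7*I*sqrt(4630) ≈ 476.31*I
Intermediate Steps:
g(P) = 2*P*(-78 + 2*P) (g(P) = (2*P - 78)*(2*P) = (-78 + 2*P)*(2*P) = 2*P*(-78 + 2*P))
sqrt(-233630 + g(j(2))) = sqrt(-233630 + 4*(-26)*(-39 - 26)) = sqrt(-233630 + 4*(-26)*(-65)) = sqrt(-233630 + 6760) = sqrt(-226870) = 7*I*sqrt(4630)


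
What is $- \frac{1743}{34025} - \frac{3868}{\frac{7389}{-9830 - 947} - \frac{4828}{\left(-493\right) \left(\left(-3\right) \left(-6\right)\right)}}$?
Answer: $\frac{74037572496003}{2709716975} \approx 27323.0$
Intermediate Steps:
$- \frac{1743}{34025} - \frac{3868}{\frac{7389}{-9830 - 947} - \frac{4828}{\left(-493\right) \left(\left(-3\right) \left(-6\right)\right)}} = \left(-1743\right) \frac{1}{34025} - \frac{3868}{\frac{7389}{-10777} - \frac{4828}{\left(-493\right) 18}} = - \frac{1743}{34025} - \frac{3868}{7389 \left(- \frac{1}{10777}\right) - \frac{4828}{-8874}} = - \frac{1743}{34025} - \frac{3868}{- \frac{7389}{10777} - - \frac{142}{261}} = - \frac{1743}{34025} - \frac{3868}{- \frac{7389}{10777} + \frac{142}{261}} = - \frac{1743}{34025} - \frac{3868}{- \frac{398195}{2812797}} = - \frac{1743}{34025} - - \frac{10879898796}{398195} = - \frac{1743}{34025} + \frac{10879898796}{398195} = \frac{74037572496003}{2709716975}$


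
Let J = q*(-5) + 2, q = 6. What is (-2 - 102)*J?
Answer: 2912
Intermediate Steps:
J = -28 (J = 6*(-5) + 2 = -30 + 2 = -28)
(-2 - 102)*J = (-2 - 102)*(-28) = -104*(-28) = 2912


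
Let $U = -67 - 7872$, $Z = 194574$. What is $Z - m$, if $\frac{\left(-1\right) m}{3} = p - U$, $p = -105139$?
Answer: $-97026$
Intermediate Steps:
$U = -7939$ ($U = -67 - 7872 = -7939$)
$m = 291600$ ($m = - 3 \left(-105139 - -7939\right) = - 3 \left(-105139 + 7939\right) = \left(-3\right) \left(-97200\right) = 291600$)
$Z - m = 194574 - 291600 = -97026$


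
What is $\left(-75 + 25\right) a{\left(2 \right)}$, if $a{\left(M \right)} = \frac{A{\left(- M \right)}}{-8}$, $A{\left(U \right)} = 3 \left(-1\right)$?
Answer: $- \frac{75}{4} \approx -18.75$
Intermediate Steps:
$A{\left(U \right)} = -3$
$a{\left(M \right)} = \frac{3}{8}$ ($a{\left(M \right)} = - \frac{3}{-8} = \left(-3\right) \left(- \frac{1}{8}\right) = \frac{3}{8}$)
$\left(-75 + 25\right) a{\left(2 \right)} = \left(-75 + 25\right) \frac{3}{8} = \left(-50\right) \frac{3}{8} = - \frac{75}{4}$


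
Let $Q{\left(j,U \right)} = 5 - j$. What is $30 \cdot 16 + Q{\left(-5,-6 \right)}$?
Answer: $490$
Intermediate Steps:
$30 \cdot 16 + Q{\left(-5,-6 \right)} = 30 \cdot 16 + \left(5 - -5\right) = 480 + \left(5 + 5\right) = 480 + 10 = 490$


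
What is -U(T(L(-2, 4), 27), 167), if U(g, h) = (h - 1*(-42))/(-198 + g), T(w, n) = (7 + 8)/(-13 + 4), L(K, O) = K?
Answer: 627/599 ≈ 1.0467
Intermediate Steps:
T(w, n) = -5/3 (T(w, n) = 15/(-9) = 15*(-1/9) = -5/3)
U(g, h) = (42 + h)/(-198 + g) (U(g, h) = (h + 42)/(-198 + g) = (42 + h)/(-198 + g))
-U(T(L(-2, 4), 27), 167) = -(42 + 167)/(-198 - 5/3) = -209/(-599/3) = -(-3)*209/599 = -1*(-627/599) = 627/599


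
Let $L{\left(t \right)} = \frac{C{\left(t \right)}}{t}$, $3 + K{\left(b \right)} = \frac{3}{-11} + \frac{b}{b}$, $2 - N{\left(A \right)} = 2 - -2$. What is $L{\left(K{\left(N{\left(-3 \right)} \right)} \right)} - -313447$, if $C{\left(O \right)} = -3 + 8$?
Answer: $\frac{1567224}{5} \approx 3.1345 \cdot 10^{5}$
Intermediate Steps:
$C{\left(O \right)} = 5$
$N{\left(A \right)} = -2$ ($N{\left(A \right)} = 2 - \left(2 - -2\right) = 2 - \left(2 + 2\right) = 2 - 4 = -2$)
$K{\left(b \right)} = - \frac{25}{11}$ ($K{\left(b \right)} = -3 + \left(\frac{3}{-11} + \frac{b}{b}\right) = -3 + \left(3 \left(- \frac{1}{11}\right) + 1\right) = -3 + \left(- \frac{3}{11} + 1\right) = -3 + \frac{8}{11} = - \frac{25}{11}$)
$L{\left(t \right)} = \frac{5}{t}$
$L{\left(K{\left(N{\left(-3 \right)} \right)} \right)} - -313447 = \frac{5}{- \frac{25}{11}} - -313447 = 5 \left(- \frac{11}{25}\right) + 313447 = - \frac{11}{5} + 313447 = \frac{1567224}{5}$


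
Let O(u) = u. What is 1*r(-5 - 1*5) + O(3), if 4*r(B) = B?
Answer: ½ ≈ 0.50000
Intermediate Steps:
r(B) = B/4
1*r(-5 - 1*5) + O(3) = 1*((-5 - 1*5)/4) + 3 = 1*((-5 - 5)/4) + 3 = 1*((¼)*(-10)) + 3 = 1*(-5/2) + 3 = -5/2 + 3 = ½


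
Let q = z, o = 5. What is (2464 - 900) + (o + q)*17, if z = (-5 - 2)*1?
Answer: 1530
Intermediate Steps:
z = -7 (z = -7*1 = -7)
q = -7
(2464 - 900) + (o + q)*17 = (2464 - 900) + (5 - 7)*17 = 1564 - 2*17 = 1564 - 34 = 1530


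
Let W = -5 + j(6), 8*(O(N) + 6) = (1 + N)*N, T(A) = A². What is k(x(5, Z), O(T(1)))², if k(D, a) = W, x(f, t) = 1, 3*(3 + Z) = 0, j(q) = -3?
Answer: 64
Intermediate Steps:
O(N) = -6 + N*(1 + N)/8 (O(N) = -6 + ((1 + N)*N)/8 = -6 + (N*(1 + N))/8 = -6 + N*(1 + N)/8)
Z = -3 (Z = -3 + (⅓)*0 = -3 + 0 = -3)
W = -8 (W = -5 - 3 = -8)
k(D, a) = -8
k(x(5, Z), O(T(1)))² = (-8)² = 64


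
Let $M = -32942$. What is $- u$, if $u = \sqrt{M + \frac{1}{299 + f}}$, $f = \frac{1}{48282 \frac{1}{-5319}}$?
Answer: $- \frac{2 i \sqrt{190563715203681534}}{4810333} \approx - 181.5 i$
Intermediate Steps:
$f = - \frac{1773}{16094}$ ($f = \frac{1}{48282 \left(- \frac{1}{5319}\right)} = \frac{1}{- \frac{16094}{1773}} = - \frac{1773}{16094} \approx -0.11017$)
$u = \frac{2 i \sqrt{190563715203681534}}{4810333}$ ($u = \sqrt{-32942 + \frac{1}{299 - \frac{1773}{16094}}} = \sqrt{-32942 + \frac{1}{\frac{4810333}{16094}}} = \sqrt{-32942 + \frac{16094}{4810333}} = \sqrt{- \frac{158461973592}{4810333}} = \frac{2 i \sqrt{190563715203681534}}{4810333} \approx 181.5 i$)
$- u = - \frac{2 i \sqrt{190563715203681534}}{4810333}$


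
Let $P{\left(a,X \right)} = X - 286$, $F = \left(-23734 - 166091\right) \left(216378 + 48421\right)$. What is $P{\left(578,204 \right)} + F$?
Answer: $-50265470257$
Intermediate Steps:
$F = -50265470175$ ($F = \left(-189825\right) 264799 = -50265470175$)
$P{\left(a,X \right)} = -286 + X$ ($P{\left(a,X \right)} = X - 286 = -286 + X$)
$P{\left(578,204 \right)} + F = \left(-286 + 204\right) - 50265470175 = -82 - 50265470175 = -50265470257$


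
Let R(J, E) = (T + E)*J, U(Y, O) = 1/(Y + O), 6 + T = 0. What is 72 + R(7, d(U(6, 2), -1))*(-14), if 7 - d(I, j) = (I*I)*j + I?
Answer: -489/32 ≈ -15.281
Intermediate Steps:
T = -6 (T = -6 + 0 = -6)
U(Y, O) = 1/(O + Y)
d(I, j) = 7 - I - j*I² (d(I, j) = 7 - ((I*I)*j + I) = 7 - (I²*j + I) = 7 - (j*I² + I) = 7 - (I + j*I²) = 7 + (-I - j*I²) = 7 - I - j*I²)
R(J, E) = J*(-6 + E) (R(J, E) = (-6 + E)*J = J*(-6 + E))
72 + R(7, d(U(6, 2), -1))*(-14) = 72 + (7*(-6 + (7 - 1/(2 + 6) - 1*(-1)*(1/(2 + 6))²)))*(-14) = 72 + (7*(-6 + (7 - 1/8 - 1*(-1)*(1/8)²)))*(-14) = 72 + (7*(-6 + (7 - 1*⅛ - 1*(-1)*(⅛)²)))*(-14) = 72 + (7*(-6 + (7 - ⅛ - 1*(-1)*1/64)))*(-14) = 72 + (7*(-6 + (7 - ⅛ + 1/64)))*(-14) = 72 + (7*(-6 + 441/64))*(-14) = 72 + (7*(57/64))*(-14) = 72 + (399/64)*(-14) = 72 - 2793/32 = -489/32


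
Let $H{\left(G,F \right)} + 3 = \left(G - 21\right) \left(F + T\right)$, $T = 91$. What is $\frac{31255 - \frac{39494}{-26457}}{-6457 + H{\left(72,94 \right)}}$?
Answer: $\frac{118136147}{11244225} \approx 10.506$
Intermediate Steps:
$H{\left(G,F \right)} = -3 + \left(-21 + G\right) \left(91 + F\right)$ ($H{\left(G,F \right)} = -3 + \left(G - 21\right) \left(F + 91\right) = -3 + \left(-21 + G\right) \left(91 + F\right)$)
$\frac{31255 - \frac{39494}{-26457}}{-6457 + H{\left(72,94 \right)}} = \frac{31255 - \frac{39494}{-26457}}{-6457 + \left(-1914 - 1974 + 91 \cdot 72 + 94 \cdot 72\right)} = \frac{31255 - - \frac{39494}{26457}}{-6457 + \left(-1914 - 1974 + 6552 + 6768\right)} = \frac{31255 + \frac{39494}{26457}}{-6457 + 9432} = \frac{826953029}{26457 \cdot 2975} = \frac{826953029}{26457} \cdot \frac{1}{2975} = \frac{118136147}{11244225}$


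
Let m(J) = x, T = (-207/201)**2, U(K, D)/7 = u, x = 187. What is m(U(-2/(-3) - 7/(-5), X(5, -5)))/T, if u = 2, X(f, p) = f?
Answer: 839443/4761 ≈ 176.32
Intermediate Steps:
U(K, D) = 14 (U(K, D) = 7*2 = 14)
T = 4761/4489 (T = (-207*1/201)**2 = (-69/67)**2 = 4761/4489 ≈ 1.0606)
m(J) = 187
m(U(-2/(-3) - 7/(-5), X(5, -5)))/T = 187/(4761/4489) = 187*(4489/4761) = 839443/4761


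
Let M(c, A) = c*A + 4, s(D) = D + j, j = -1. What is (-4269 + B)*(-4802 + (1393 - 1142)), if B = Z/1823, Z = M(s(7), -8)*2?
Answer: 35418043725/1823 ≈ 1.9428e+7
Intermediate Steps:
s(D) = -1 + D (s(D) = D - 1 = -1 + D)
M(c, A) = 4 + A*c (M(c, A) = A*c + 4 = 4 + A*c)
Z = -88 (Z = (4 - 8*(-1 + 7))*2 = (4 - 8*6)*2 = (4 - 48)*2 = -44*2 = -88)
B = -88/1823 ≈ -0.048272
(-4269 + B)*(-4802 + (1393 - 1142)) = (-4269 - 88/1823)*(-4802 + (1393 - 1142)) = -7782475*(-4802 + 251)/1823 = -7782475/1823*(-4551) = 35418043725/1823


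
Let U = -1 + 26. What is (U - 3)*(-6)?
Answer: -132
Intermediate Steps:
U = 25
(U - 3)*(-6) = (25 - 3)*(-6) = 22*(-6) = -132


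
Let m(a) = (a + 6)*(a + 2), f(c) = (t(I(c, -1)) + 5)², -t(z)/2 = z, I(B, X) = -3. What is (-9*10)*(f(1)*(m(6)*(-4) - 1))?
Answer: 4192650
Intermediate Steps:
t(z) = -2*z
f(c) = 121 (f(c) = (-2*(-3) + 5)² = (6 + 5)² = 11² = 121)
m(a) = (2 + a)*(6 + a) (m(a) = (6 + a)*(2 + a) = (2 + a)*(6 + a))
(-9*10)*(f(1)*(m(6)*(-4) - 1)) = (-9*10)*(121*((12 + 6² + 8*6)*(-4) - 1)) = -10890*((12 + 36 + 48)*(-4) - 1) = -10890*(96*(-4) - 1) = -10890*(-384 - 1) = -10890*(-385) = -90*(-46585) = 4192650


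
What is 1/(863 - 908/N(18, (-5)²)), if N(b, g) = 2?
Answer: 1/409 ≈ 0.0024450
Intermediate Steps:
1/(863 - 908/N(18, (-5)²)) = 1/(863 - 908/2) = 1/(863 - 908*½) = 1/(863 - 454) = 1/409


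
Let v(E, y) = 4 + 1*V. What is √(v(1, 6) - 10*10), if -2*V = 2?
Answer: I*√97 ≈ 9.8489*I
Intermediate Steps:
V = -1 (V = -½*2 = -1)
v(E, y) = 3 (v(E, y) = 4 + 1*(-1) = 4 - 1 = 3)
√(v(1, 6) - 10*10) = √(3 - 10*10) = √(3 - 100) = √(-97) = I*√97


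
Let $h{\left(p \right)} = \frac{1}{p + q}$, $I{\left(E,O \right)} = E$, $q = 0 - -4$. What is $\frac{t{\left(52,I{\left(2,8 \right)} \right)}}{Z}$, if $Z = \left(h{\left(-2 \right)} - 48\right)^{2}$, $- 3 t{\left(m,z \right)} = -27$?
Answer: $\frac{36}{9025} \approx 0.0039889$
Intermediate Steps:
$q = 4$ ($q = 0 + 4 = 4$)
$t{\left(m,z \right)} = 9$ ($t{\left(m,z \right)} = \left(- \frac{1}{3}\right) \left(-27\right) = 9$)
$h{\left(p \right)} = \frac{1}{4 + p}$ ($h{\left(p \right)} = \frac{1}{p + 4} = \frac{1}{4 + p}$)
$Z = \frac{9025}{4}$ ($Z = \left(\frac{1}{4 - 2} - 48\right)^{2} = \left(\frac{1}{2} - 48\right)^{2} = \left(- \frac{95}{2}\right)^{2} = \frac{9025}{4} \approx 2256.3$)
$\frac{t{\left(52,I{\left(2,8 \right)} \right)}}{Z} = \frac{9}{\frac{9025}{4}} = 9 \cdot \frac{4}{9025} = \frac{36}{9025}$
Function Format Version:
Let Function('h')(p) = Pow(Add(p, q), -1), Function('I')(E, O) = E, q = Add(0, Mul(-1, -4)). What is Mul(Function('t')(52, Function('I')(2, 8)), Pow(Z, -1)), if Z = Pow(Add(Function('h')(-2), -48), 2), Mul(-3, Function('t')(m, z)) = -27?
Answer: Rational(36, 9025) ≈ 0.0039889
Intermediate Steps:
q = 4 (q = Add(0, 4) = 4)
Function('t')(m, z) = 9 (Function('t')(m, z) = Mul(Rational(-1, 3), -27) = 9)
Function('h')(p) = Pow(Add(4, p), -1) (Function('h')(p) = Pow(Add(p, 4), -1) = Pow(Add(4, p), -1))
Z = Rational(9025, 4) (Z = Pow(Add(Pow(Add(4, -2), -1), -48), 2) = Pow(Add(Pow(2, -1), -48), 2) = Pow(Add(Rational(1, 2), -48), 2) = Pow(Rational(-95, 2), 2) = Rational(9025, 4) ≈ 2256.3)
Mul(Function('t')(52, Function('I')(2, 8)), Pow(Z, -1)) = Mul(9, Pow(Rational(9025, 4), -1)) = Mul(9, Rational(4, 9025)) = Rational(36, 9025)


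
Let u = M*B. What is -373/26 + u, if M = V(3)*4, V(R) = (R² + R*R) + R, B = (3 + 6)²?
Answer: 176531/26 ≈ 6789.7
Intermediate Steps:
B = 81 (B = 9² = 81)
V(R) = R + 2*R² (V(R) = (R² + R²) + R = 2*R² + R = R + 2*R²)
M = 84 (M = (3*(1 + 2*3))*4 = (3*(1 + 6))*4 = (3*7)*4 = 21*4 = 84)
u = 6804 (u = 84*81 = 6804)
-373/26 + u = -373/26 + 6804 = 176531/26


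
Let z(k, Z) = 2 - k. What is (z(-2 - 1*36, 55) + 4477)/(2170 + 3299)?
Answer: 4517/5469 ≈ 0.82593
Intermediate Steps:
(z(-2 - 1*36, 55) + 4477)/(2170 + 3299) = ((2 - (-2 - 1*36)) + 4477)/(2170 + 3299) = ((2 - (-2 - 36)) + 4477)/5469 = ((2 - 1*(-38)) + 4477)*(1/5469) = ((2 + 38) + 4477)*(1/5469) = (40 + 4477)*(1/5469) = 4517*(1/5469) = 4517/5469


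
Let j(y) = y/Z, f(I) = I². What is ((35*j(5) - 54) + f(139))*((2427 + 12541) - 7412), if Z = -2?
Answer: 144920302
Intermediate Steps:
j(y) = -y/2 (j(y) = y/(-2) = y*(-½) = -y/2)
((35*j(5) - 54) + f(139))*((2427 + 12541) - 7412) = ((35*(-½*5) - 54) + 139²)*((2427 + 12541) - 7412) = ((35*(-5/2) - 54) + 19321)*(14968 - 7412) = ((-175/2 - 54) + 19321)*7556 = (-283/2 + 19321)*7556 = (38359/2)*7556 = 144920302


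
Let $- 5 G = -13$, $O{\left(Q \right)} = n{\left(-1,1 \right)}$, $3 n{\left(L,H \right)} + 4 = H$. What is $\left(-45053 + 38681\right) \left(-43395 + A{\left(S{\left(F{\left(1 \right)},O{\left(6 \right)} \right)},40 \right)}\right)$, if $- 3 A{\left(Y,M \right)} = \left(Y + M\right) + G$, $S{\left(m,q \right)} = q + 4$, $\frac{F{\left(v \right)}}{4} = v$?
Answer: $\frac{1383048972}{5} \approx 2.7661 \cdot 10^{8}$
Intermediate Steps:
$n{\left(L,H \right)} = - \frac{4}{3} + \frac{H}{3}$
$O{\left(Q \right)} = -1$ ($O{\left(Q \right)} = - \frac{4}{3} + \frac{1}{3} \cdot 1 = - \frac{4}{3} + \frac{1}{3} = -1$)
$F{\left(v \right)} = 4 v$
$S{\left(m,q \right)} = 4 + q$
$G = \frac{13}{5}$ ($G = \left(- \frac{1}{5}\right) \left(-13\right) = \frac{13}{5} \approx 2.6$)
$A{\left(Y,M \right)} = - \frac{13}{15} - \frac{M}{3} - \frac{Y}{3}$ ($A{\left(Y,M \right)} = - \frac{\left(Y + M\right) + \frac{13}{5}}{3} = - \frac{\left(M + Y\right) + \frac{13}{5}}{3} = - \frac{\frac{13}{5} + M + Y}{3} = - \frac{13}{15} - \frac{M}{3} - \frac{Y}{3}$)
$\left(-45053 + 38681\right) \left(-43395 + A{\left(S{\left(F{\left(1 \right)},O{\left(6 \right)} \right)},40 \right)}\right) = \left(-45053 + 38681\right) \left(-43395 - \left(\frac{71}{5} + \frac{4 - 1}{3}\right)\right) = - 6372 \left(-43395 - \frac{76}{5}\right) = \left(-6372\right) \left(- \frac{217051}{5}\right) = \frac{1383048972}{5}$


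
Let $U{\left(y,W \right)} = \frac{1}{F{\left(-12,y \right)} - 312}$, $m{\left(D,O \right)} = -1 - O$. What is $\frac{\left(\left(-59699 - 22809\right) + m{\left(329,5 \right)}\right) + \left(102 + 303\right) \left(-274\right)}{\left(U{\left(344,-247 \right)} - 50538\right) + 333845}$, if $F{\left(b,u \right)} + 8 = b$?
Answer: $- \frac{64236688}{94057923} \approx -0.68295$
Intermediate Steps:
$F{\left(b,u \right)} = -8 + b$
$U{\left(y,W \right)} = - \frac{1}{332}$ ($U{\left(y,W \right)} = \frac{1}{\left(-8 - 12\right) - 312} = \frac{1}{-20 - 312} = \frac{1}{-332} = - \frac{1}{332}$)
$\frac{\left(\left(-59699 - 22809\right) + m{\left(329,5 \right)}\right) + \left(102 + 303\right) \left(-274\right)}{\left(U{\left(344,-247 \right)} - 50538\right) + 333845} = \frac{\left(\left(-59699 - 22809\right) - 6\right) + \left(102 + 303\right) \left(-274\right)}{\left(- \frac{1}{332} - 50538\right) + 333845} = \frac{\left(-82508 - 6\right) + 405 \left(-274\right)}{- \frac{16778617}{332} + 333845} = \frac{\left(-82508 - 6\right) - 110970}{\frac{94057923}{332}} = \left(-82514 - 110970\right) \frac{332}{94057923} = \left(-193484\right) \frac{332}{94057923} = - \frac{64236688}{94057923}$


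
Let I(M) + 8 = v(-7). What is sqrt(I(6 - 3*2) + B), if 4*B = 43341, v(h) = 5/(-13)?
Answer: sqrt(7318961)/26 ≈ 104.05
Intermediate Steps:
v(h) = -5/13 (v(h) = 5*(-1/13) = -5/13)
I(M) = -109/13 (I(M) = -8 - 5/13 = -109/13)
B = 43341/4 (B = (1/4)*43341 = 43341/4 ≈ 10835.)
sqrt(I(6 - 3*2) + B) = sqrt(-109/13 + 43341/4) = sqrt(562997/52) = sqrt(7318961)/26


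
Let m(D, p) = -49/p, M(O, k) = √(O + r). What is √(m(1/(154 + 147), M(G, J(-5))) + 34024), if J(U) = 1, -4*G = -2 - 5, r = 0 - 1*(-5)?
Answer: √(306216 - 98*√3)/3 ≈ 184.40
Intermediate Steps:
r = 5 (r = 0 + 5 = 5)
G = 7/4 (G = -(-2 - 5)/4 = -¼*(-7) = 7/4 ≈ 1.7500)
M(O, k) = √(5 + O) (M(O, k) = √(O + 5) = √(5 + O))
√(m(1/(154 + 147), M(G, J(-5))) + 34024) = √(-49/√(5 + 7/4) + 34024) = √(-49*2*√3/9 + 34024) = √(-98*√3/9 + 34024) = √(34024 - 98*√3/9)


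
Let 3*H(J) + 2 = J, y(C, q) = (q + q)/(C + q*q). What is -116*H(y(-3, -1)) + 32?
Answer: 212/3 ≈ 70.667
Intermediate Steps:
y(C, q) = 2*q/(C + q²) (y(C, q) = (2*q)/(C + q²) = 2*q/(C + q²))
H(J) = -⅔ + J/3
-116*H(y(-3, -1)) + 32 = -116*(-⅔ + (2*(-1)/(-3 + (-1)²))/3) + 32 = -116*(-⅔ + (2*(-1)/(-3 + 1))/3) + 32 = -116*(-⅔ + (2*(-1)/(-2))/3) + 32 = -116*(-⅔ + (2*(-1)*(-½))/3) + 32 = -116*(-⅔ + (⅓)*1) + 32 = -116*(-⅔ + ⅓) + 32 = -116*(-⅓) + 32 = 116/3 + 32 = 212/3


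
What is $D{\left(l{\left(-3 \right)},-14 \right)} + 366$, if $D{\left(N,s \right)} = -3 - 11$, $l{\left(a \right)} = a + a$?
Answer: $352$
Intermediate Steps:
$l{\left(a \right)} = 2 a$
$D{\left(N,s \right)} = -14$ ($D{\left(N,s \right)} = -3 - 11 = -14$)
$D{\left(l{\left(-3 \right)},-14 \right)} + 366 = -14 + 366 = 352$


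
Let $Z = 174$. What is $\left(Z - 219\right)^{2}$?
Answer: $2025$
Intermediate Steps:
$\left(Z - 219\right)^{2} = \left(174 - 219\right)^{2} = \left(-45\right)^{2} = 2025$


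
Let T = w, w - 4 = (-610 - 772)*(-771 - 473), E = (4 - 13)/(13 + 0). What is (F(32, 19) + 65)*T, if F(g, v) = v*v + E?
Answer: 9505523148/13 ≈ 7.3119e+8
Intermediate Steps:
E = -9/13 ≈ -0.69231
w = 1719212 (w = 4 + (-610 - 772)*(-771 - 473) = 4 - 1382*(-1244) = 4 + 1719208 = 1719212)
F(g, v) = -9/13 + v² (F(g, v) = v*v - 9/13 = v² - 9/13 = -9/13 + v²)
T = 1719212
(F(32, 19) + 65)*T = ((-9/13 + 19²) + 65)*1719212 = ((-9/13 + 361) + 65)*1719212 = (4684/13 + 65)*1719212 = (5529/13)*1719212 = 9505523148/13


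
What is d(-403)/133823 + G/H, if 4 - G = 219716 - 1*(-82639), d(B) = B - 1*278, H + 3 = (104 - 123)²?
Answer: -40461761671/47908634 ≈ -844.56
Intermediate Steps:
H = 358 (H = -3 + (104 - 123)² = -3 + (-19)² = -3 + 361 = 358)
d(B) = -278 + B (d(B) = B - 278 = -278 + B)
G = -302351 (G = 4 - (219716 - 1*(-82639)) = 4 - (219716 + 82639) = 4 - 1*302355 = 4 - 302355 = -302351)
d(-403)/133823 + G/H = (-278 - 403)/133823 - 302351/358 = -681*1/133823 - 302351*1/358 = -681/133823 - 302351/358 = -40461761671/47908634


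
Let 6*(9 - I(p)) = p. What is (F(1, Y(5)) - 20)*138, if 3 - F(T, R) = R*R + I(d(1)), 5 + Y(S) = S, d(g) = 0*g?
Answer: -3588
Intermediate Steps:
d(g) = 0
Y(S) = -5 + S
I(p) = 9 - p/6
F(T, R) = -6 - R² (F(T, R) = 3 - (R*R + (9 - ⅙*0)) = 3 - (R² + (9 + 0)) = 3 - (R² + 9) = 3 - (9 + R²) = 3 + (-9 - R²) = -6 - R²)
(F(1, Y(5)) - 20)*138 = ((-6 - (-5 + 5)²) - 20)*138 = ((-6 - 1*0²) - 20)*138 = ((-6 - 1*0) - 20)*138 = ((-6 + 0) - 20)*138 = (-6 - 20)*138 = -26*138 = -3588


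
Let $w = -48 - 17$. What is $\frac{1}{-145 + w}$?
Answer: $- \frac{1}{210} \approx -0.0047619$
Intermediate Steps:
$w = -65$ ($w = -48 + \left(-87 + 70\right) = -48 - 17 = -65$)
$\frac{1}{-145 + w} = \frac{1}{-145 - 65} = \frac{1}{-210} = - \frac{1}{210}$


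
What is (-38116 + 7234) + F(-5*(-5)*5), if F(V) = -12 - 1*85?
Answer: -30979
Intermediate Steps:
F(V) = -97 (F(V) = -12 - 85 = -97)
(-38116 + 7234) + F(-5*(-5)*5) = (-38116 + 7234) - 97 = -30882 - 97 = -30979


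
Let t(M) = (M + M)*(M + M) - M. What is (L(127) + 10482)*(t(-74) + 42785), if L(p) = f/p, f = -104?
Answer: 86206676930/127 ≈ 6.7879e+8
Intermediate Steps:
t(M) = -M + 4*M² (t(M) = (2*M)*(2*M) - M = 4*M² - M = -M + 4*M²)
L(p) = -104/p
(L(127) + 10482)*(t(-74) + 42785) = (-104/127 + 10482)*(-74*(-1 + 4*(-74)) + 42785) = (-104*1/127 + 10482)*(-74*(-1 - 296) + 42785) = (-104/127 + 10482)*(-74*(-297) + 42785) = 1331110*(21978 + 42785)/127 = (1331110/127)*64763 = 86206676930/127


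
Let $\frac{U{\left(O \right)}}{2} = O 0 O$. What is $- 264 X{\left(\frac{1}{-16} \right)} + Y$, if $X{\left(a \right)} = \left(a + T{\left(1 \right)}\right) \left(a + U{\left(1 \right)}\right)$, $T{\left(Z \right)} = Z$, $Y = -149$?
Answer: $- \frac{4273}{32} \approx -133.53$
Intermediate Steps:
$U{\left(O \right)} = 0$ ($U{\left(O \right)} = 2 O 0 O = 2 \cdot 0 O = 2 \cdot 0 = 0$)
$X{\left(a \right)} = a \left(1 + a\right)$ ($X{\left(a \right)} = \left(a + 1\right) \left(a + 0\right) = \left(1 + a\right) a = a \left(1 + a\right)$)
$- 264 X{\left(\frac{1}{-16} \right)} + Y = - 264 \frac{1 + \frac{1}{-16}}{-16} - 149 = - 264 \left(- \frac{1 - \frac{1}{16}}{16}\right) - 149 = - 264 \left(\left(- \frac{1}{16}\right) \frac{15}{16}\right) - 149 = \left(-264\right) \left(- \frac{15}{256}\right) - 149 = \frac{495}{32} - 149 = - \frac{4273}{32}$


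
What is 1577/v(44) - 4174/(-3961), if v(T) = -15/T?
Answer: -274783258/59415 ≈ -4624.8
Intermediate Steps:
1577/v(44) - 4174/(-3961) = 1577/((-15/44)) - 4174/(-3961) = 1577/((-15*1/44)) - 4174*(-1/3961) = 1577/(-15/44) + 4174/3961 = 1577*(-44/15) + 4174/3961 = -69388/15 + 4174/3961 = -274783258/59415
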